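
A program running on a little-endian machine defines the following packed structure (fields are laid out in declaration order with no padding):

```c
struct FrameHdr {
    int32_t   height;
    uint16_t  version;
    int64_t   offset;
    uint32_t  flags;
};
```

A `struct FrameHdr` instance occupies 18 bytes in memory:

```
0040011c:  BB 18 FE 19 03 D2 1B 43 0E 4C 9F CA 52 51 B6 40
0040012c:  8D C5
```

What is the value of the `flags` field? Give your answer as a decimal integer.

3314368694

`flags` follows `height` (4 B), `version` (2 B), `offset` (8 B), so it starts at offset 4 + 2 + 8 = 14 and occupies 4 bytes.
Bytes at offsets 14..17: B6 40 8D C5.
Little-endian: lowest address holds the least-significant byte.
Reassemble most-significant byte first: C5 8D 40 B6 → 0xC58D40B6.
0xC58D40B6 = 3314368694.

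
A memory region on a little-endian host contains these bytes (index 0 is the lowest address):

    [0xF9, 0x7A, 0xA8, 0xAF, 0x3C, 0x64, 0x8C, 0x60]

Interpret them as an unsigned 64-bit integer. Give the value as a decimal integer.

6957045736188443385

Little-endian: lowest address holds the least-significant byte.
Reassemble most-significant byte first: 60 8C 64 3C AF A8 7A F9 → 0x608C643CAFA87AF9.
0x608C643CAFA87AF9 = 6957045736188443385.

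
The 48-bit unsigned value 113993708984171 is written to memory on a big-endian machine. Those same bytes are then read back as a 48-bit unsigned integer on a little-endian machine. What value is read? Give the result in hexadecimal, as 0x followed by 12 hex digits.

113993708984171 in 48-bit hexadecimal is 0x67AD3A87D76B.
Stored big-endian, the bytes at ascending addresses are 67 AD 3A 87 D7 6B.
Read back as little-endian, the first byte is least significant, giving 0x6BD7873AAD67.

0x6BD7873AAD67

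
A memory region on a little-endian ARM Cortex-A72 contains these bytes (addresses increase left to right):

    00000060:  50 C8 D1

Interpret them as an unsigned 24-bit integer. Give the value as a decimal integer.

Little-endian: lowest address holds the least-significant byte.
Reassemble most-significant byte first: D1 C8 50 → 0xD1C850.
0xD1C850 = 13748304.

13748304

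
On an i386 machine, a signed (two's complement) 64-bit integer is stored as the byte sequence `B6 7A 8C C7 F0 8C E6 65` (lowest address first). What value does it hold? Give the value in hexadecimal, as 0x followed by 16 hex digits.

0x65E68CF0C78C7AB6

In little-endian order the low byte comes first in memory.
Reassemble most-significant byte first: 65 E6 8C F0 C7 8C 7A B6 → 0x65E68CF0C78C7AB6.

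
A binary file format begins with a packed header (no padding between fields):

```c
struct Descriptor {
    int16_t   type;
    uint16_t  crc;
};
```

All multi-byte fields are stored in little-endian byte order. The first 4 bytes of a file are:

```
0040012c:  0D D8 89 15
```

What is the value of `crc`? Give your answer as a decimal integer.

5513

`crc` follows `type` (2 bytes), so it starts at byte offset 2 and occupies 2 bytes.
Bytes at offsets 2..3: 89 15.
Little-endian: lowest address holds the least-significant byte.
Reassemble most-significant byte first: 15 89 → 0x1589.
0x1589 = 5513.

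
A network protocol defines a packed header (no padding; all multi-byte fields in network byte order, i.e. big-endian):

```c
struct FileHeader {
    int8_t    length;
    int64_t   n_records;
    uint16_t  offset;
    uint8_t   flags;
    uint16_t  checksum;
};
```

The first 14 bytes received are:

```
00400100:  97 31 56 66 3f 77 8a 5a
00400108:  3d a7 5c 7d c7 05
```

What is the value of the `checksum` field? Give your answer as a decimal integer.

50949

`checksum` follows `length` (1 B), `n_records` (8 B), `offset` (2 B), `flags` (1 B), so it starts at offset 1 + 8 + 2 + 1 = 12 and occupies 2 bytes.
Bytes at offsets 12..13: C7 05.
Big-endian: lowest address holds the most-significant byte.
The bytes are already most-significant first: 0xC705.
0xC705 = 50949.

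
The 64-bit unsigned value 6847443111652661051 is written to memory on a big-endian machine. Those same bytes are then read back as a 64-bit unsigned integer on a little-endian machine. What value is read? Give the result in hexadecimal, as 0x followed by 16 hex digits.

6847443111652661051 in 64-bit hexadecimal is 0x5F07013B11C0973B.
Stored big-endian, the bytes at ascending addresses are 5F 07 01 3B 11 C0 97 3B.
Read back as little-endian, the first byte is least significant, giving 0x3B97C0113B01075F.

0x3B97C0113B01075F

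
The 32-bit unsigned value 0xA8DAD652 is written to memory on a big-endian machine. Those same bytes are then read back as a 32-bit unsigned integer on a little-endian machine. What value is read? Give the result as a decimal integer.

Stored big-endian, the bytes at ascending addresses are A8 DA D6 52.
Read back as little-endian, the first byte is least significant, giving 0x52D6DAA8.
0x52D6DAA8 = 1389812392.

1389812392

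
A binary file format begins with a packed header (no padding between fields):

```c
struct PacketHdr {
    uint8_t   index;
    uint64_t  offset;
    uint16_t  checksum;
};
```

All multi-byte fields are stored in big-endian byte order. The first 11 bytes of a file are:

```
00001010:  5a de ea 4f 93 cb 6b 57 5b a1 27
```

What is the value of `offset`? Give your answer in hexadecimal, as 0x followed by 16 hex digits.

`offset` follows `index` (1 byte), so it starts at byte offset 1 and occupies 8 bytes.
Bytes at offsets 1..8: DE EA 4F 93 CB 6B 57 5B.
Big-endian stores the most-significant byte at the lowest address.
The bytes are already most-significant first: 0xDEEA4F93CB6B575B.

0xDEEA4F93CB6B575B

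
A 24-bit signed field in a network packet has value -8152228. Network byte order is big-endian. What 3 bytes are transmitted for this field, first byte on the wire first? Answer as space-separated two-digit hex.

83 9B 5C

Two's complement of -8152228 in 24 bits: 8152228 = 0x7C64A4; invert → 0x839B5B; add 1 → 0x839B5C.
Split into bytes (most-significant first): 83 9B 5C.
In big-endian order the high byte comes first in memory.
So the memory order matches the most-significant-first order: 83 9B 5C.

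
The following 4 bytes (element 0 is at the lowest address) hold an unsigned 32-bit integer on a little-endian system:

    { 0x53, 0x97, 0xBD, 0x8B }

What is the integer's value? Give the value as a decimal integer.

Little-endian stores the least-significant byte at the lowest address.
Reassemble most-significant byte first: 8B BD 97 53 → 0x8BBD9753.
0x8BBD9753 = 2344458067.

2344458067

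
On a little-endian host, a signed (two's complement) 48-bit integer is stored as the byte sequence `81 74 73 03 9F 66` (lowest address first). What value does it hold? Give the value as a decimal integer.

In little-endian order the low byte comes first in memory.
Reassemble most-significant byte first: 66 9F 03 73 74 81 → 0x669F03737481.
0x669F03737481 = 112833143731329.

112833143731329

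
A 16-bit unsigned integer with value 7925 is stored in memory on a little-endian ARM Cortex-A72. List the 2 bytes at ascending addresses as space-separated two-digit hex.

7925 in hexadecimal, padded to 16 bits, is 0x1EF5.
Split into bytes (most-significant first): 1E F5.
Little-endian stores the least-significant byte at the lowest address.
So at ascending addresses the bytes are F5 1E.

F5 1E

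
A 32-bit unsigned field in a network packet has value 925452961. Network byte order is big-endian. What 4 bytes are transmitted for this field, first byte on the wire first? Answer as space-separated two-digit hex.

925452961 in hexadecimal, padded to 32 bits, is 0x37294AA1.
Split into bytes (most-significant first): 37 29 4A A1.
In big-endian order the high byte comes first in memory.
So the memory order matches the most-significant-first order: 37 29 4A A1.

37 29 4A A1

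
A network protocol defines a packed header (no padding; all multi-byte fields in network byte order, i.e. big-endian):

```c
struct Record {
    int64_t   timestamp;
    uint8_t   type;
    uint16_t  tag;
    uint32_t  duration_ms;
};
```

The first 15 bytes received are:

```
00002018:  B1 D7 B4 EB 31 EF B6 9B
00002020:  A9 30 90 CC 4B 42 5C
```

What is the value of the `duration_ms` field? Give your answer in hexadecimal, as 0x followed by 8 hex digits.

`duration_ms` follows `timestamp` (8 B), `type` (1 B), `tag` (2 B), so it starts at offset 8 + 1 + 2 = 11 and occupies 4 bytes.
Bytes at offsets 11..14: CC 4B 42 5C.
In big-endian order the high byte comes first in memory.
The bytes are already most-significant first: 0xCC4B425C.

0xCC4B425C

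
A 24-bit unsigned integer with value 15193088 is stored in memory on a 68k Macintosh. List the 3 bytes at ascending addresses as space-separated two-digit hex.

E7 D4 00

15193088 in hexadecimal, padded to 24 bits, is 0xE7D400.
Split into bytes (most-significant first): E7 D4 00.
Big-endian stores the most-significant byte at the lowest address.
So the memory order matches the most-significant-first order: E7 D4 00.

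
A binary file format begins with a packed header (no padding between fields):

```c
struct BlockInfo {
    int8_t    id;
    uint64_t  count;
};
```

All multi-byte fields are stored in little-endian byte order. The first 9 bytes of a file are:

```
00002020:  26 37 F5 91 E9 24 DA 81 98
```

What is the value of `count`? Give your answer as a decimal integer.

`count` follows `id` (1 byte), so it starts at byte offset 1 and occupies 8 bytes.
Bytes at offsets 1..8: 37 F5 91 E9 24 DA 81 98.
Little-endian: lowest address holds the least-significant byte.
Reassemble most-significant byte first: 98 81 DA 24 E9 91 F5 37 → 0x9881DA24E991F537.
0x9881DA24E991F537 = 10989304417833055543.

10989304417833055543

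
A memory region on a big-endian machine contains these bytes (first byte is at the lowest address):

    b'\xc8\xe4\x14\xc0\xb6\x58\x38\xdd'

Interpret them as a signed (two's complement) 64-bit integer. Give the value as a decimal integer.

-3971026153508423459

Big-endian: lowest address holds the most-significant byte.
The bytes are already most-significant first: 0xC8E414C0B65838DD.
Top bit is set, so as a signed 64-bit value this is 0xC8E414C0B65838DD − 2^64 = -3971026153508423459.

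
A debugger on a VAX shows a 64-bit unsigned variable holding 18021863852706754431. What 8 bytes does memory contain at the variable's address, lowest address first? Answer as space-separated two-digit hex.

18021863852706754431 in hexadecimal, padded to 64 bits, is 0xFA1A85B0AB09EF7F.
Split into bytes (most-significant first): FA 1A 85 B0 AB 09 EF 7F.
Little-endian: lowest address holds the least-significant byte.
So at ascending addresses the bytes are 7F EF 09 AB B0 85 1A FA.

7F EF 09 AB B0 85 1A FA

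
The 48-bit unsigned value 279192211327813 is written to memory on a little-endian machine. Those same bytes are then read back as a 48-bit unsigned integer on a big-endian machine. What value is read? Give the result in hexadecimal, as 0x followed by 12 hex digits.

279192211327813 in 48-bit hexadecimal is 0xFDEC80948B45.
Stored little-endian, the bytes at ascending addresses are 45 8B 94 80 EC FD.
Read back as big-endian, the last byte is least significant, giving 0x458B9480ECFD.

0x458B9480ECFD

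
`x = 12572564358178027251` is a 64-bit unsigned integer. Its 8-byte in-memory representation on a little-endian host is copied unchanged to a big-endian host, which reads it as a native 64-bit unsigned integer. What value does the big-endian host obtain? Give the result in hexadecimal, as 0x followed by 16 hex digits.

12572564358178027251 in 64-bit hexadecimal is 0xAE7AB8ABE4F036F3.
Stored little-endian, the bytes at ascending addresses are F3 36 F0 E4 AB B8 7A AE.
Read back as big-endian, the last byte is least significant, giving 0xF336F0E4ABB87AAE.

0xF336F0E4ABB87AAE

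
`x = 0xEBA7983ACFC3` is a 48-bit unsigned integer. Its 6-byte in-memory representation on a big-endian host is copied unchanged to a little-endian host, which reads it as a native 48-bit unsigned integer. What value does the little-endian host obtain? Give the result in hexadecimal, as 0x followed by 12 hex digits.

0xC3CF3A98A7EB

Stored big-endian, the bytes at ascending addresses are EB A7 98 3A CF C3.
Read back as little-endian, the first byte is least significant, giving 0xC3CF3A98A7EB.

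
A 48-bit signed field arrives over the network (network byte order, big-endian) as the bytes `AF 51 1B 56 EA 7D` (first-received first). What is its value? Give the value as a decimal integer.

-88712090817923

Big-endian stores the most-significant byte at the lowest address.
The bytes are already most-significant first: 0xAF511B56EA7D.
Top bit is set, so as a signed 48-bit value this is 0xAF511B56EA7D − 2^48 = -88712090817923.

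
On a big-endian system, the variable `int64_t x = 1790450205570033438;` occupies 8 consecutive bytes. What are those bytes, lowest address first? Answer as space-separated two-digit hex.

1790450205570033438 in hexadecimal, padded to 64 bits, is 0x18D8F4F9CB06E71E.
Split into bytes (most-significant first): 18 D8 F4 F9 CB 06 E7 1E.
Big-endian: lowest address holds the most-significant byte.
So the memory order matches the most-significant-first order: 18 D8 F4 F9 CB 06 E7 1E.

18 D8 F4 F9 CB 06 E7 1E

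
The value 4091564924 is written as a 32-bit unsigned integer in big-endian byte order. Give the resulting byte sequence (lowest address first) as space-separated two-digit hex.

4091564924 in hexadecimal, padded to 32 bits, is 0xF3E0537C.
Split into bytes (most-significant first): F3 E0 53 7C.
In big-endian order the high byte comes first in memory.
So the memory order matches the most-significant-first order: F3 E0 53 7C.

F3 E0 53 7C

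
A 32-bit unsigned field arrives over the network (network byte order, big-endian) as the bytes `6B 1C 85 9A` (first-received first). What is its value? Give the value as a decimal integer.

Big-endian: lowest address holds the most-significant byte.
The bytes are already most-significant first: 0x6B1C859A.
0x6B1C859A = 1797031322.

1797031322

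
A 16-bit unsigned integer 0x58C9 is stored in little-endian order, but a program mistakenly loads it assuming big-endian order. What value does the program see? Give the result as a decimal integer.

Stored little-endian, the bytes at ascending addresses are C9 58.
Read back as big-endian, the last byte is least significant, giving 0xC958.
0xC958 = 51544.

51544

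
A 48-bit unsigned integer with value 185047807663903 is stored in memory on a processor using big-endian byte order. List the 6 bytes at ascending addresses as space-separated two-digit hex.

A8 4C CC D7 9F 1F

185047807663903 in hexadecimal, padded to 48 bits, is 0xA84CCCD79F1F.
Split into bytes (most-significant first): A8 4C CC D7 9F 1F.
Big-endian: lowest address holds the most-significant byte.
So the memory order matches the most-significant-first order: A8 4C CC D7 9F 1F.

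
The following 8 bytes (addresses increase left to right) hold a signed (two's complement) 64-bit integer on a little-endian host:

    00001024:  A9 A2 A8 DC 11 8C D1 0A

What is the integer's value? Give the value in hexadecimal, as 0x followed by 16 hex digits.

In little-endian order the low byte comes first in memory.
Reassemble most-significant byte first: 0A D1 8C 11 DC A8 A2 A9 → 0x0AD18C11DCA8A2A9.

0x0AD18C11DCA8A2A9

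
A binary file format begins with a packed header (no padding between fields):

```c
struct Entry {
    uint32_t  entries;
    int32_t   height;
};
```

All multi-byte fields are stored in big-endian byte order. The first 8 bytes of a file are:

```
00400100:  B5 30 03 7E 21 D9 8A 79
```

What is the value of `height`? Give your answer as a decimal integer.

567904889

`height` follows `entries` (4 bytes), so it starts at byte offset 4 and occupies 4 bytes.
Bytes at offsets 4..7: 21 D9 8A 79.
Big-endian stores the most-significant byte at the lowest address.
The bytes are already most-significant first: 0x21D98A79.
0x21D98A79 = 567904889.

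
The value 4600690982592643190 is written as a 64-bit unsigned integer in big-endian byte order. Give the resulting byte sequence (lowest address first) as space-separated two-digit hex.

4600690982592643190 in hexadecimal, padded to 64 bits, is 0x3FD8F012BAC70076.
Split into bytes (most-significant first): 3F D8 F0 12 BA C7 00 76.
In big-endian order the high byte comes first in memory.
So the memory order matches the most-significant-first order: 3F D8 F0 12 BA C7 00 76.

3F D8 F0 12 BA C7 00 76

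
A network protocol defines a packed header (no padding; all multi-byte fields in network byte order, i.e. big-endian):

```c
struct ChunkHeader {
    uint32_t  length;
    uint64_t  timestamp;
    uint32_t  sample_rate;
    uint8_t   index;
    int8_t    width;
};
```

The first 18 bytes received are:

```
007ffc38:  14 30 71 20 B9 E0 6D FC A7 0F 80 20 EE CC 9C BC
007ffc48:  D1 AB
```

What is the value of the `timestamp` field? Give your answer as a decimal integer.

13393826223701852192

`timestamp` follows `length` (4 bytes), so it starts at byte offset 4 and occupies 8 bytes.
Bytes at offsets 4..11: B9 E0 6D FC A7 0F 80 20.
Big-endian: lowest address holds the most-significant byte.
The bytes are already most-significant first: 0xB9E06DFCA70F8020.
0xB9E06DFCA70F8020 = 13393826223701852192.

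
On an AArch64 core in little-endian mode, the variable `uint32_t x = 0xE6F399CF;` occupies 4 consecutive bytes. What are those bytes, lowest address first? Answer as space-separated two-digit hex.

CF 99 F3 E6

Split into bytes (most-significant first): E6 F3 99 CF.
In little-endian order the low byte comes first in memory.
So at ascending addresses the bytes are CF 99 F3 E6.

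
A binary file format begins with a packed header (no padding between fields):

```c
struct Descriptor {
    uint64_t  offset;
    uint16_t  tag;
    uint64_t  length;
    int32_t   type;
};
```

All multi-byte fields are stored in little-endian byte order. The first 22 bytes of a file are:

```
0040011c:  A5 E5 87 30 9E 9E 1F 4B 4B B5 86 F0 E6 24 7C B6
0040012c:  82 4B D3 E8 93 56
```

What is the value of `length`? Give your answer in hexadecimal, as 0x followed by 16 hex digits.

`length` follows `offset` (8 B), `tag` (2 B), so it starts at offset 8 + 2 = 10 and occupies 8 bytes.
Bytes at offsets 10..17: 86 F0 E6 24 7C B6 82 4B.
Little-endian stores the least-significant byte at the lowest address.
Reassemble most-significant byte first: 4B 82 B6 7C 24 E6 F0 86 → 0x4B82B67C24E6F086.

0x4B82B67C24E6F086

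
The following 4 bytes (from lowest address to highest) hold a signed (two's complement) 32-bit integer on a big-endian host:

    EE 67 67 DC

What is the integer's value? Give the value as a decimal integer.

-295213092

Big-endian: lowest address holds the most-significant byte.
The bytes are already most-significant first: 0xEE6767DC.
Top bit is set, so as a signed 32-bit value this is 0xEE6767DC − 2^32 = -295213092.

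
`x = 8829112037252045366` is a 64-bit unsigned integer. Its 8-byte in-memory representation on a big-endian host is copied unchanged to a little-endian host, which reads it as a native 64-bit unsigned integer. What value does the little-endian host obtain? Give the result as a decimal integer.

3934607336224491386

8829112037252045366 in 64-bit hexadecimal is 0x7A874E9E86889A36.
Stored big-endian, the bytes at ascending addresses are 7A 87 4E 9E 86 88 9A 36.
Read back as little-endian, the first byte is least significant, giving 0x369A88869E4E877A.
0x369A88869E4E877A = 3934607336224491386.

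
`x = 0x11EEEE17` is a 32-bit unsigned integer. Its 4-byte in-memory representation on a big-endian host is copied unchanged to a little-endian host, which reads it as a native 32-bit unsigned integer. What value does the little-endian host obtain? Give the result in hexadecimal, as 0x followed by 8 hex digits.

0x17EEEE11

Stored big-endian, the bytes at ascending addresses are 11 EE EE 17.
Read back as little-endian, the first byte is least significant, giving 0x17EEEE11.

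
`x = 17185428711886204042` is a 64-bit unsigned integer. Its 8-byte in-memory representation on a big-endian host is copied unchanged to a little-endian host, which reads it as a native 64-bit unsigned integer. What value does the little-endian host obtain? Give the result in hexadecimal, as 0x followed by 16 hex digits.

17185428711886204042 in 64-bit hexadecimal is 0xEE7EE85C74C6AC8A.
Stored big-endian, the bytes at ascending addresses are EE 7E E8 5C 74 C6 AC 8A.
Read back as little-endian, the first byte is least significant, giving 0x8AACC6745CE87EEE.

0x8AACC6745CE87EEE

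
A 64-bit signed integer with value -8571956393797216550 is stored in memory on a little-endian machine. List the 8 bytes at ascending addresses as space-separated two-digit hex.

DA 16 94 75 13 4B 0A 89

Two's complement of -8571956393797216550 in 64 bits: 8571956393797216550 = 0x76F5B4EC8A6BE926; invert → 0x890A4B13759416D9; add 1 → 0x890A4B13759416DA.
Split into bytes (most-significant first): 89 0A 4B 13 75 94 16 DA.
Little-endian: lowest address holds the least-significant byte.
So at ascending addresses the bytes are DA 16 94 75 13 4B 0A 89.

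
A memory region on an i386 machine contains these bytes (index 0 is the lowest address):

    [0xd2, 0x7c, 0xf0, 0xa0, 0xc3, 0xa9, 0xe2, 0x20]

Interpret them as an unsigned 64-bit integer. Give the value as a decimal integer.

In little-endian order the low byte comes first in memory.
Reassemble most-significant byte first: 20 E2 A9 C3 A0 F0 7C D2 → 0x20E2A9C3A0F07CD2.
0x20E2A9C3A0F07CD2 = 2369643011634134226.

2369643011634134226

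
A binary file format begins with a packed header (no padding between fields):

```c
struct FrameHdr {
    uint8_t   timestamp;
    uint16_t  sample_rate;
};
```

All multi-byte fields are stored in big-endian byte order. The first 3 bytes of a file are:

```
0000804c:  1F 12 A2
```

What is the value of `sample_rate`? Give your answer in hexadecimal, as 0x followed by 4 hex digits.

`sample_rate` follows `timestamp` (1 byte), so it starts at byte offset 1 and occupies 2 bytes.
Bytes at offsets 1..2: 12 A2.
Big-endian: lowest address holds the most-significant byte.
The bytes are already most-significant first: 0x12A2.

0x12A2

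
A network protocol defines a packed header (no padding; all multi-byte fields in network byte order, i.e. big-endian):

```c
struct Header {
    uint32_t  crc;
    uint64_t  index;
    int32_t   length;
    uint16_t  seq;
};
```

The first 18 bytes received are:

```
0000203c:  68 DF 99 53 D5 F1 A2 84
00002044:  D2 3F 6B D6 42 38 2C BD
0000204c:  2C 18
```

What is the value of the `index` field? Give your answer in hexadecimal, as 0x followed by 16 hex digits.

0xD5F1A284D23F6BD6

`index` follows `crc` (4 bytes), so it starts at byte offset 4 and occupies 8 bytes.
Bytes at offsets 4..11: D5 F1 A2 84 D2 3F 6B D6.
Big-endian stores the most-significant byte at the lowest address.
The bytes are already most-significant first: 0xD5F1A284D23F6BD6.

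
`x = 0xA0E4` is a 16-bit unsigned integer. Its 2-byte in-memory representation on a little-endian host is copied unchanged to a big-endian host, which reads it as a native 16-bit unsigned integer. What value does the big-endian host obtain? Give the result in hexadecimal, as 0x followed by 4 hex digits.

0xE4A0

Stored little-endian, the bytes at ascending addresses are E4 A0.
Read back as big-endian, the last byte is least significant, giving 0xE4A0.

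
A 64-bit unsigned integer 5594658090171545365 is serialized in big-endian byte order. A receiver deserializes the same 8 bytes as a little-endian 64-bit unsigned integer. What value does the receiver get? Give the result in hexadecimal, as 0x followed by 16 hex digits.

0x15B77028E437A44D

5594658090171545365 in 64-bit hexadecimal is 0x4DA437E42870B715.
Stored big-endian, the bytes at ascending addresses are 4D A4 37 E4 28 70 B7 15.
Read back as little-endian, the first byte is least significant, giving 0x15B77028E437A44D.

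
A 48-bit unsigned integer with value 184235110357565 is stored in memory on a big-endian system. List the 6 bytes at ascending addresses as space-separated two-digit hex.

184235110357565 in hexadecimal, padded to 48 bits, is 0xA78F944EDA3D.
Split into bytes (most-significant first): A7 8F 94 4E DA 3D.
In big-endian order the high byte comes first in memory.
So the memory order matches the most-significant-first order: A7 8F 94 4E DA 3D.

A7 8F 94 4E DA 3D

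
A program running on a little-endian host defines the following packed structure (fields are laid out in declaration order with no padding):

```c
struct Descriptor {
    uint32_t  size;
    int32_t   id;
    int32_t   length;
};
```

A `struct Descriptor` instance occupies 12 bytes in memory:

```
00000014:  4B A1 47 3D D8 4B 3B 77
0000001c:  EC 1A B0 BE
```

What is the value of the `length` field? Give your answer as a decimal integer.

-1095755028

`length` follows `size` (4 B), `id` (4 B), so it starts at offset 4 + 4 = 8 and occupies 4 bytes.
Bytes at offsets 8..11: EC 1A B0 BE.
Little-endian: lowest address holds the least-significant byte.
Reassemble most-significant byte first: BE B0 1A EC → 0xBEB01AEC.
Top bit is set, so as a signed 32-bit value this is 0xBEB01AEC − 2^32 = -1095755028.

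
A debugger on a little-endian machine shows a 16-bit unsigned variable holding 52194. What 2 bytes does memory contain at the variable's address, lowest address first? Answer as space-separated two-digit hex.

E2 CB

52194 in hexadecimal, padded to 16 bits, is 0xCBE2.
Split into bytes (most-significant first): CB E2.
Little-endian: lowest address holds the least-significant byte.
So at ascending addresses the bytes are E2 CB.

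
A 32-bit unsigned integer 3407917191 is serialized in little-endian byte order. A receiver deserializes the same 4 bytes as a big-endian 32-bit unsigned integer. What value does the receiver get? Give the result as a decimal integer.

3407917191 in 32-bit hexadecimal is 0xCB20B087.
Stored little-endian, the bytes at ascending addresses are 87 B0 20 CB.
Read back as big-endian, the last byte is least significant, giving 0x87B020CB.
0x87B020CB = 2276466891.

2276466891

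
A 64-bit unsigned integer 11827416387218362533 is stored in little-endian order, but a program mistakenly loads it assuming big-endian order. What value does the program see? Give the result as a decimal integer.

11827416387218362533 in 64-bit hexadecimal is 0xA4236C8A32C8D0A5.
Stored little-endian, the bytes at ascending addresses are A5 D0 C8 32 8A 6C 23 A4.
Read back as big-endian, the last byte is least significant, giving 0xA5D0C8328A6C23A4.
0xA5D0C8328A6C23A4 = 11948269930810188708.

11948269930810188708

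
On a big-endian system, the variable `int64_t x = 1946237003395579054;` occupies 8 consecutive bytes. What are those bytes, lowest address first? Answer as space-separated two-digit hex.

1B 02 6C 3E 34 1D 3C AE

1946237003395579054 in hexadecimal, padded to 64 bits, is 0x1B026C3E341D3CAE.
Split into bytes (most-significant first): 1B 02 6C 3E 34 1D 3C AE.
In big-endian order the high byte comes first in memory.
So the memory order matches the most-significant-first order: 1B 02 6C 3E 34 1D 3C AE.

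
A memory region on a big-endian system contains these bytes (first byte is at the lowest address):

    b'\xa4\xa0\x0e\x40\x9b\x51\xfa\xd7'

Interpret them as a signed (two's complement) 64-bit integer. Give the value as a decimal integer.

-6584246984569128233

Big-endian stores the most-significant byte at the lowest address.
The bytes are already most-significant first: 0xA4A00E409B51FAD7.
Top bit is set, so as a signed 64-bit value this is 0xA4A00E409B51FAD7 − 2^64 = -6584246984569128233.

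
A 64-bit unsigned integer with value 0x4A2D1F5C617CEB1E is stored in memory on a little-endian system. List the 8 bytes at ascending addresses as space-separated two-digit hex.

1E EB 7C 61 5C 1F 2D 4A

Split into bytes (most-significant first): 4A 2D 1F 5C 61 7C EB 1E.
In little-endian order the low byte comes first in memory.
So at ascending addresses the bytes are 1E EB 7C 61 5C 1F 2D 4A.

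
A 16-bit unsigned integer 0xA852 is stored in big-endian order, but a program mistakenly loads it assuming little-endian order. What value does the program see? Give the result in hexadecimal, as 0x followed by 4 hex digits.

Stored big-endian, the bytes at ascending addresses are A8 52.
Read back as little-endian, the first byte is least significant, giving 0x52A8.

0x52A8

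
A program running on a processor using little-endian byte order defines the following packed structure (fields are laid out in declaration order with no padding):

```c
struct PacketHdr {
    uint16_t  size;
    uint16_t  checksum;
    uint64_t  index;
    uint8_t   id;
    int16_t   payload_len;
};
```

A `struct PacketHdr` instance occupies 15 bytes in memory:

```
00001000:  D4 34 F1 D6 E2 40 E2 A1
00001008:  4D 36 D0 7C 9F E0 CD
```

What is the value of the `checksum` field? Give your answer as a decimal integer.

55025

`checksum` follows `size` (2 bytes), so it starts at byte offset 2 and occupies 2 bytes.
Bytes at offsets 2..3: F1 D6.
Little-endian: lowest address holds the least-significant byte.
Reassemble most-significant byte first: D6 F1 → 0xD6F1.
0xD6F1 = 55025.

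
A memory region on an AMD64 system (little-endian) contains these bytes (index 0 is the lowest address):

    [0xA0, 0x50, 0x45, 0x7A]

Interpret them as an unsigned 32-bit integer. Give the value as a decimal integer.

2051362976

Little-endian stores the least-significant byte at the lowest address.
Reassemble most-significant byte first: 7A 45 50 A0 → 0x7A4550A0.
0x7A4550A0 = 2051362976.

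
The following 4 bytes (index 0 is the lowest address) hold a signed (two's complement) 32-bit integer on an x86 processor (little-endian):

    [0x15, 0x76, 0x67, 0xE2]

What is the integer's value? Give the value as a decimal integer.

Little-endian stores the least-significant byte at the lowest address.
Reassemble most-significant byte first: E2 67 76 15 → 0xE2677615.
Top bit is set, so as a signed 32-bit value this is 0xE2677615 − 2^32 = -496536043.

-496536043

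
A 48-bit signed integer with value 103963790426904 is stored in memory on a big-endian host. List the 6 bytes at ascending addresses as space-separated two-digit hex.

5E 8D F4 CC 43 18

103963790426904 in hexadecimal, padded to 48 bits, is 0x5E8DF4CC4318.
Split into bytes (most-significant first): 5E 8D F4 CC 43 18.
Big-endian: lowest address holds the most-significant byte.
So the memory order matches the most-significant-first order: 5E 8D F4 CC 43 18.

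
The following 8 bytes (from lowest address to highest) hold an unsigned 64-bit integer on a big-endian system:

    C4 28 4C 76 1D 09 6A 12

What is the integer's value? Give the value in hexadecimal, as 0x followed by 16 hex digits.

0xC4284C761D096A12

In big-endian order the high byte comes first in memory.
The bytes are already most-significant first: 0xC4284C761D096A12.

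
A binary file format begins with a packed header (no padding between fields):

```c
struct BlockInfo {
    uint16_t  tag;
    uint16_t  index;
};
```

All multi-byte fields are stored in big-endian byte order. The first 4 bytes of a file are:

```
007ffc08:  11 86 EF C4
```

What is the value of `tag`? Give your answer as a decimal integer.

4486

`tag` is the first field, at byte offset 0, occupying 2 bytes.
Bytes at offsets 0..1: 11 86.
Big-endian stores the most-significant byte at the lowest address.
The bytes are already most-significant first: 0x1186.
0x1186 = 4486.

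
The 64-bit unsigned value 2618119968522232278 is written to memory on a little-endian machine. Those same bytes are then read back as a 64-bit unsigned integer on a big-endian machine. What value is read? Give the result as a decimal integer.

2618119968522232278 in 64-bit hexadecimal is 0x24556E3D6F1FE1D6.
Stored little-endian, the bytes at ascending addresses are D6 E1 1F 6F 3D 6E 55 24.
Read back as big-endian, the last byte is least significant, giving 0xD6E11F6F3D6E5524.
0xD6E11F6F3D6E5524 = 15483691556508947748.

15483691556508947748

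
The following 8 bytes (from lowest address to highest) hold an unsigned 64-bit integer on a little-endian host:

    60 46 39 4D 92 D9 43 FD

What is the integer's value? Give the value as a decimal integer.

18249669337419433568

Little-endian: lowest address holds the least-significant byte.
Reassemble most-significant byte first: FD 43 D9 92 4D 39 46 60 → 0xFD43D9924D394660.
0xFD43D9924D394660 = 18249669337419433568.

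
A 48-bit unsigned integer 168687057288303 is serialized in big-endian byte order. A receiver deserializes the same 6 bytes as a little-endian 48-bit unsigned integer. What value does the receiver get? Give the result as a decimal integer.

122853790083993

168687057288303 in 48-bit hexadecimal is 0x996B8420BC6F.
Stored big-endian, the bytes at ascending addresses are 99 6B 84 20 BC 6F.
Read back as little-endian, the first byte is least significant, giving 0x6FBC20846B99.
0x6FBC20846B99 = 122853790083993.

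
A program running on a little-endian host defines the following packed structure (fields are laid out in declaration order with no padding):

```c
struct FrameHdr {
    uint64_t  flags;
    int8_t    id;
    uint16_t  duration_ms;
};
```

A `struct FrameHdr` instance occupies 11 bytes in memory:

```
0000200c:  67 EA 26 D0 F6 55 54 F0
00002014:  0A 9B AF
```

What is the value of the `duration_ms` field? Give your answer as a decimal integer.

44955

`duration_ms` follows `flags` (8 B), `id` (1 B), so it starts at offset 8 + 1 = 9 and occupies 2 bytes.
Bytes at offsets 9..10: 9B AF.
In little-endian order the low byte comes first in memory.
Reassemble most-significant byte first: AF 9B → 0xAF9B.
0xAF9B = 44955.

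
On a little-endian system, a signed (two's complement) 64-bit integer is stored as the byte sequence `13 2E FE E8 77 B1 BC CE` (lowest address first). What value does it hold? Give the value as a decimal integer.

-3549767277706596845

Little-endian: lowest address holds the least-significant byte.
Reassemble most-significant byte first: CE BC B1 77 E8 FE 2E 13 → 0xCEBCB177E8FE2E13.
Top bit is set, so as a signed 64-bit value this is 0xCEBCB177E8FE2E13 − 2^64 = -3549767277706596845.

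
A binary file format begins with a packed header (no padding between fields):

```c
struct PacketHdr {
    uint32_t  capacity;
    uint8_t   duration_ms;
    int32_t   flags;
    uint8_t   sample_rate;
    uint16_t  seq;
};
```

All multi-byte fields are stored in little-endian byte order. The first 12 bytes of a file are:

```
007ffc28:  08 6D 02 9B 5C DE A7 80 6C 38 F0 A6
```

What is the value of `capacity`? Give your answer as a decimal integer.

2600627464

`capacity` is the first field, at byte offset 0, occupying 4 bytes.
Bytes at offsets 0..3: 08 6D 02 9B.
Little-endian stores the least-significant byte at the lowest address.
Reassemble most-significant byte first: 9B 02 6D 08 → 0x9B026D08.
0x9B026D08 = 2600627464.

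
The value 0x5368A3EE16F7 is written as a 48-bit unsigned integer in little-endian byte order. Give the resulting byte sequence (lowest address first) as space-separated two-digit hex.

F7 16 EE A3 68 53

Split into bytes (most-significant first): 53 68 A3 EE 16 F7.
In little-endian order the low byte comes first in memory.
So at ascending addresses the bytes are F7 16 EE A3 68 53.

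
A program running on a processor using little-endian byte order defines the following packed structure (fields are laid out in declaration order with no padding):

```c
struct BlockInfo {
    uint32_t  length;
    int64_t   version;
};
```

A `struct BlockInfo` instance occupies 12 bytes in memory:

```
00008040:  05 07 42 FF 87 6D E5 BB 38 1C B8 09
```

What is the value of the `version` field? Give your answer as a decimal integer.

`version` follows `length` (4 bytes), so it starts at byte offset 4 and occupies 8 bytes.
Bytes at offsets 4..11: 87 6D E5 BB 38 1C B8 09.
Little-endian: lowest address holds the least-significant byte.
Reassemble most-significant byte first: 09 B8 1C 38 BB E5 6D 87 → 0x09B81C38BBE56D87.
0x09B81C38BBE56D87 = 700340772052233607.

700340772052233607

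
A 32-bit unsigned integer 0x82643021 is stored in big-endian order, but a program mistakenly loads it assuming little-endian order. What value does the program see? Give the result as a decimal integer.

Stored big-endian, the bytes at ascending addresses are 82 64 30 21.
Read back as little-endian, the first byte is least significant, giving 0x21306482.
0x21306482 = 556819586.

556819586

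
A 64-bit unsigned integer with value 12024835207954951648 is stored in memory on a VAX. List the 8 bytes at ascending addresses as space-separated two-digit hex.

E0 ED C3 4C E9 CB E0 A6

12024835207954951648 in hexadecimal, padded to 64 bits, is 0xA6E0CBE94CC3EDE0.
Split into bytes (most-significant first): A6 E0 CB E9 4C C3 ED E0.
Little-endian stores the least-significant byte at the lowest address.
So at ascending addresses the bytes are E0 ED C3 4C E9 CB E0 A6.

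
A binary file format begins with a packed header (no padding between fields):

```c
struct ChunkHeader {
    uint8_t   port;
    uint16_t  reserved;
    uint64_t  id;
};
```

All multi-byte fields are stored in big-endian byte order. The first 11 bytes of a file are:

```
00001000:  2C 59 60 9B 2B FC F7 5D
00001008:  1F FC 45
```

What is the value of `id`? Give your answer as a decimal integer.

11181308639226887237

`id` follows `port` (1 B), `reserved` (2 B), so it starts at offset 1 + 2 = 3 and occupies 8 bytes.
Bytes at offsets 3..10: 9B 2B FC F7 5D 1F FC 45.
Big-endian stores the most-significant byte at the lowest address.
The bytes are already most-significant first: 0x9B2BFCF75D1FFC45.
0x9B2BFCF75D1FFC45 = 11181308639226887237.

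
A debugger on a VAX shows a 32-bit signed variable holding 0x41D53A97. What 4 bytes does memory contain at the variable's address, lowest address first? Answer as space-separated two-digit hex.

Split into bytes (most-significant first): 41 D5 3A 97.
In little-endian order the low byte comes first in memory.
So at ascending addresses the bytes are 97 3A D5 41.

97 3A D5 41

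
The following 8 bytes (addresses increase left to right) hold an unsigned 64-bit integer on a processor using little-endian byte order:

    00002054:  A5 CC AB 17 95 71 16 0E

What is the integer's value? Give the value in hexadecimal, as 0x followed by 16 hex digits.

Little-endian: lowest address holds the least-significant byte.
Reassemble most-significant byte first: 0E 16 71 95 17 AB CC A5 → 0x0E16719517ABCCA5.

0x0E16719517ABCCA5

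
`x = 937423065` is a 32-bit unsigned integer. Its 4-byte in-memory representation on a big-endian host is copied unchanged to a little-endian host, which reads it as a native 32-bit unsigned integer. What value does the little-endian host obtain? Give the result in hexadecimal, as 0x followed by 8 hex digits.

937423065 in 32-bit hexadecimal is 0x37DFF0D9.
Stored big-endian, the bytes at ascending addresses are 37 DF F0 D9.
Read back as little-endian, the first byte is least significant, giving 0xD9F0DF37.

0xD9F0DF37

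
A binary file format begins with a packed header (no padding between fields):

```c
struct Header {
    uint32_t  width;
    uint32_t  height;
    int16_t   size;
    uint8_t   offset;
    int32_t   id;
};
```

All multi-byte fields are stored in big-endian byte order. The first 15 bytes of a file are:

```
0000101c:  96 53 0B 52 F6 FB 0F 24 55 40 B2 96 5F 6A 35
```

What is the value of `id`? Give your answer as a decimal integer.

-1772131787

`id` follows `width` (4 B), `height` (4 B), `size` (2 B), `offset` (1 B), so it starts at offset 4 + 4 + 2 + 1 = 11 and occupies 4 bytes.
Bytes at offsets 11..14: 96 5F 6A 35.
Big-endian: lowest address holds the most-significant byte.
The bytes are already most-significant first: 0x965F6A35.
Top bit is set, so as a signed 32-bit value this is 0x965F6A35 − 2^32 = -1772131787.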